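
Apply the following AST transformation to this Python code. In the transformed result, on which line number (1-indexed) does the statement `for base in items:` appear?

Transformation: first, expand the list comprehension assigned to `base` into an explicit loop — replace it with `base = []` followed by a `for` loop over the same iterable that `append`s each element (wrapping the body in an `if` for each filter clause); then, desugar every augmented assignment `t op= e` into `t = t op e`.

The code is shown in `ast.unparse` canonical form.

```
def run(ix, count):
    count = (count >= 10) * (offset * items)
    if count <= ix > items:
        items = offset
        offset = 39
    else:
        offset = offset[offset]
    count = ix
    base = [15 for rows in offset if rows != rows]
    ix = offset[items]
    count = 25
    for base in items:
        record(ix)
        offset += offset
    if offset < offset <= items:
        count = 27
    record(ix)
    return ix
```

Transformed code:
def run(ix, count):
    count = (count >= 10) * (offset * items)
    if count <= ix > items:
        items = offset
        offset = 39
    else:
        offset = offset[offset]
    count = ix
    base = []
    for rows in offset:
        if rows != rows:
            base.append(15)
    ix = offset[items]
    count = 25
    for base in items:
        record(ix)
        offset = offset + offset
    if offset < offset <= items:
        count = 27
    record(ix)
    return ix

15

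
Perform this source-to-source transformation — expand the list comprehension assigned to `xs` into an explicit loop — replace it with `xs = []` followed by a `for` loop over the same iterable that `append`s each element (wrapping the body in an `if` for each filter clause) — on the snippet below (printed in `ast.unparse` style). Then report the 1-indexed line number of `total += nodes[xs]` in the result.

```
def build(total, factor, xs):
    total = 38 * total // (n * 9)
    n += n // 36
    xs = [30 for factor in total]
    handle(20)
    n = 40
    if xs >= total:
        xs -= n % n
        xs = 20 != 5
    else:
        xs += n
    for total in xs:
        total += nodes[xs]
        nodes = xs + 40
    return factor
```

Transformed code:
def build(total, factor, xs):
    total = 38 * total // (n * 9)
    n += n // 36
    xs = []
    for factor in total:
        xs.append(30)
    handle(20)
    n = 40
    if xs >= total:
        xs -= n % n
        xs = 20 != 5
    else:
        xs += n
    for total in xs:
        total += nodes[xs]
        nodes = xs + 40
    return factor

15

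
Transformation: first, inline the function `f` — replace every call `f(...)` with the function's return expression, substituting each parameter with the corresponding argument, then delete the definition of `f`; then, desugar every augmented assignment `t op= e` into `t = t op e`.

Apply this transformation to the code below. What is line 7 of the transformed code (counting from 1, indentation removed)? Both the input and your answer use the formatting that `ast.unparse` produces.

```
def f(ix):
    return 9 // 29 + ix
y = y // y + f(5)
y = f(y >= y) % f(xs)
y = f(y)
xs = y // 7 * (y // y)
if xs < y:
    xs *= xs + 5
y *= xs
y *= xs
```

Transformed code:
y = y // y + (9 // 29 + 5)
y = (9 // 29 + (y >= y)) % (9 // 29 + xs)
y = 9 // 29 + y
xs = y // 7 * (y // y)
if xs < y:
    xs = xs * (xs + 5)
y = y * xs
y = y * xs

y = y * xs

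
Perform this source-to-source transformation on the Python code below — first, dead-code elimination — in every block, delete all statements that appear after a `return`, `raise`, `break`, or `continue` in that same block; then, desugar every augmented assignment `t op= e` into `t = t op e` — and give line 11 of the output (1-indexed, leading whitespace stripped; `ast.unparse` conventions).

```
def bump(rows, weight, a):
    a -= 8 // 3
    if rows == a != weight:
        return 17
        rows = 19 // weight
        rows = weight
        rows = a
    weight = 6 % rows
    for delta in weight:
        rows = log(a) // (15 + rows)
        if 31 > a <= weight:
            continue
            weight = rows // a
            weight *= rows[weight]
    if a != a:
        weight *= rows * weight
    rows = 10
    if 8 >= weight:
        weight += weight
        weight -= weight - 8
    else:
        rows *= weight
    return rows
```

weight = weight * (rows * weight)

Transformed code:
def bump(rows, weight, a):
    a = a - 8 // 3
    if rows == a != weight:
        return 17
    weight = 6 % rows
    for delta in weight:
        rows = log(a) // (15 + rows)
        if 31 > a <= weight:
            continue
    if a != a:
        weight = weight * (rows * weight)
    rows = 10
    if 8 >= weight:
        weight = weight + weight
        weight = weight - (weight - 8)
    else:
        rows = rows * weight
    return rows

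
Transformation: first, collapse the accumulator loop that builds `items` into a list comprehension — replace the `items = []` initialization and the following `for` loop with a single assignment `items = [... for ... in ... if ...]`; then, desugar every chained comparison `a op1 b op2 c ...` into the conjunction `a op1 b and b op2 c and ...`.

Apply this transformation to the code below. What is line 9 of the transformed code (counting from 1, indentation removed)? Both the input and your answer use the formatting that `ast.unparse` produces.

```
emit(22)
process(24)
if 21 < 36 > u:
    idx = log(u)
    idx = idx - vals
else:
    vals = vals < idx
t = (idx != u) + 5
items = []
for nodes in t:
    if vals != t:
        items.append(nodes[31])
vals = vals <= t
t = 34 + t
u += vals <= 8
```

items = [nodes[31] for nodes in t if vals != t]

Transformed code:
emit(22)
process(24)
if 21 < 36 and 36 > u:
    idx = log(u)
    idx = idx - vals
else:
    vals = vals < idx
t = (idx != u) + 5
items = [nodes[31] for nodes in t if vals != t]
vals = vals <= t
t = 34 + t
u += vals <= 8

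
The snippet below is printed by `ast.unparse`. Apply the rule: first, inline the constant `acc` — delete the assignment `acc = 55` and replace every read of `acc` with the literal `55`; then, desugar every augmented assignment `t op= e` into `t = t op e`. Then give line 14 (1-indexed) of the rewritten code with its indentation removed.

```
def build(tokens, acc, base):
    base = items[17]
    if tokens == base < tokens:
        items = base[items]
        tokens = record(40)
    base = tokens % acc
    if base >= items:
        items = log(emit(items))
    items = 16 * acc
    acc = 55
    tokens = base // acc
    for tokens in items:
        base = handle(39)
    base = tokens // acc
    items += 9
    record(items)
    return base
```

items = items + 9

Transformed code:
def build(tokens, acc, base):
    base = items[17]
    if tokens == base < tokens:
        items = base[items]
        tokens = record(40)
    base = tokens % 55
    if base >= items:
        items = log(emit(items))
    items = 16 * 55
    tokens = base // 55
    for tokens in items:
        base = handle(39)
    base = tokens // 55
    items = items + 9
    record(items)
    return base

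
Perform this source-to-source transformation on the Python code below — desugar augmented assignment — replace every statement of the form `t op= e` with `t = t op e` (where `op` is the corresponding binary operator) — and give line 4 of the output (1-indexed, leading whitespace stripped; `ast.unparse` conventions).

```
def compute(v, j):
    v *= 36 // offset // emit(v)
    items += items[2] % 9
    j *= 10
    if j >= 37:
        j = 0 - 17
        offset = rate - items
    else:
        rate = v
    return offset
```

j = j * 10

Transformed code:
def compute(v, j):
    v = v * (36 // offset // emit(v))
    items = items + items[2] % 9
    j = j * 10
    if j >= 37:
        j = 0 - 17
        offset = rate - items
    else:
        rate = v
    return offset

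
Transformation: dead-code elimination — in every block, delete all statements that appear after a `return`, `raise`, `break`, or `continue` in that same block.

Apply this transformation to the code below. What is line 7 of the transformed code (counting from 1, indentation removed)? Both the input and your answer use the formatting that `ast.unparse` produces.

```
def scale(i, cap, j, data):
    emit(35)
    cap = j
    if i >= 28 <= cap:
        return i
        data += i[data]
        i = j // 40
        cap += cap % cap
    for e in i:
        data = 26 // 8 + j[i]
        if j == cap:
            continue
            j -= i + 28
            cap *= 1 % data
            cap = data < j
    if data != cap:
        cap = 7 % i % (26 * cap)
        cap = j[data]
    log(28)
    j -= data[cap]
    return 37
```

data = 26 // 8 + j[i]

Transformed code:
def scale(i, cap, j, data):
    emit(35)
    cap = j
    if i >= 28 <= cap:
        return i
    for e in i:
        data = 26 // 8 + j[i]
        if j == cap:
            continue
    if data != cap:
        cap = 7 % i % (26 * cap)
        cap = j[data]
    log(28)
    j -= data[cap]
    return 37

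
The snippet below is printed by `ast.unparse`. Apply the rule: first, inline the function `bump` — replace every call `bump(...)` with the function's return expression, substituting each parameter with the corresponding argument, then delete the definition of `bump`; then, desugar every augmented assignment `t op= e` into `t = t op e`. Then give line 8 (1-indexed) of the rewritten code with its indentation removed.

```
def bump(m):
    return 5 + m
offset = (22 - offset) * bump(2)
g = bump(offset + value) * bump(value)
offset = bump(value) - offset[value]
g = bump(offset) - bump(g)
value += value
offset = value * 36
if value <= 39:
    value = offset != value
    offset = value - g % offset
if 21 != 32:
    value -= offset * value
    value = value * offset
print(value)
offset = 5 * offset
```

value = offset != value

Transformed code:
offset = (22 - offset) * (5 + 2)
g = (5 + (offset + value)) * (5 + value)
offset = 5 + value - offset[value]
g = 5 + offset - (5 + g)
value = value + value
offset = value * 36
if value <= 39:
    value = offset != value
    offset = value - g % offset
if 21 != 32:
    value = value - offset * value
    value = value * offset
print(value)
offset = 5 * offset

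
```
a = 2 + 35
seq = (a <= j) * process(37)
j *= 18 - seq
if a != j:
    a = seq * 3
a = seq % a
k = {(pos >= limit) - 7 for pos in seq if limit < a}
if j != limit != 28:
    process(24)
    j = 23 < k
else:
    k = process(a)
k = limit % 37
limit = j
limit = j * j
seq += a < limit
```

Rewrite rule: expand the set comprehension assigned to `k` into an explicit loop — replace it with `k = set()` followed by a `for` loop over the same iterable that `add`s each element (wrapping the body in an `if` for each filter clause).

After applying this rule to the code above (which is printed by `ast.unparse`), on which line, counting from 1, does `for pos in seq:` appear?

Transformed code:
a = 2 + 35
seq = (a <= j) * process(37)
j *= 18 - seq
if a != j:
    a = seq * 3
a = seq % a
k = set()
for pos in seq:
    if limit < a:
        k.add((pos >= limit) - 7)
if j != limit != 28:
    process(24)
    j = 23 < k
else:
    k = process(a)
k = limit % 37
limit = j
limit = j * j
seq += a < limit

8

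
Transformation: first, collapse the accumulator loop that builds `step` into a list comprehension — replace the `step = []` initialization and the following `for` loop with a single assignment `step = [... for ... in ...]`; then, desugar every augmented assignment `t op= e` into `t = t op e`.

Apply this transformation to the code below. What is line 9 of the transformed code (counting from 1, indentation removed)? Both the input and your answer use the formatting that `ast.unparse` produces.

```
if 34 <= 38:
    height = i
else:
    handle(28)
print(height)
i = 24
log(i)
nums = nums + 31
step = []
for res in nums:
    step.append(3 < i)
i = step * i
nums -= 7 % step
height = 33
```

Transformed code:
if 34 <= 38:
    height = i
else:
    handle(28)
print(height)
i = 24
log(i)
nums = nums + 31
step = [3 < i for res in nums]
i = step * i
nums = nums - 7 % step
height = 33

step = [3 < i for res in nums]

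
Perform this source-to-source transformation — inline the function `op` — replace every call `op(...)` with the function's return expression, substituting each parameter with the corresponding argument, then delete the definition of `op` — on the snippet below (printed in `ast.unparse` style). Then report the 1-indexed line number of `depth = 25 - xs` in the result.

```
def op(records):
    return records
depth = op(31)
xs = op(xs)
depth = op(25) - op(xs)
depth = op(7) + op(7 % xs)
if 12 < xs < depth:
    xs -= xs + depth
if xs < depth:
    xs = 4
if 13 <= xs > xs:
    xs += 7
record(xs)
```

3

Transformed code:
depth = 31
xs = xs
depth = 25 - xs
depth = 7 + 7 % xs
if 12 < xs < depth:
    xs -= xs + depth
if xs < depth:
    xs = 4
if 13 <= xs > xs:
    xs += 7
record(xs)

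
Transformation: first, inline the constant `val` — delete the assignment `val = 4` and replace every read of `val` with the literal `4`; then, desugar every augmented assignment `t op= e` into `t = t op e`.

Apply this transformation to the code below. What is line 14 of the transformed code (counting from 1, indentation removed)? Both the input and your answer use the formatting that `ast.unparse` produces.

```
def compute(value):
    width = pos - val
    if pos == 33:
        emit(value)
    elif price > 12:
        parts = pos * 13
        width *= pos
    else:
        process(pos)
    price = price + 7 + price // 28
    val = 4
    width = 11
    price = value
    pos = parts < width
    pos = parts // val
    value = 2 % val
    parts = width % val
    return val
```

Transformed code:
def compute(value):
    width = pos - 4
    if pos == 33:
        emit(value)
    elif price > 12:
        parts = pos * 13
        width = width * pos
    else:
        process(pos)
    price = price + 7 + price // 28
    width = 11
    price = value
    pos = parts < width
    pos = parts // 4
    value = 2 % 4
    parts = width % 4
    return 4

pos = parts // 4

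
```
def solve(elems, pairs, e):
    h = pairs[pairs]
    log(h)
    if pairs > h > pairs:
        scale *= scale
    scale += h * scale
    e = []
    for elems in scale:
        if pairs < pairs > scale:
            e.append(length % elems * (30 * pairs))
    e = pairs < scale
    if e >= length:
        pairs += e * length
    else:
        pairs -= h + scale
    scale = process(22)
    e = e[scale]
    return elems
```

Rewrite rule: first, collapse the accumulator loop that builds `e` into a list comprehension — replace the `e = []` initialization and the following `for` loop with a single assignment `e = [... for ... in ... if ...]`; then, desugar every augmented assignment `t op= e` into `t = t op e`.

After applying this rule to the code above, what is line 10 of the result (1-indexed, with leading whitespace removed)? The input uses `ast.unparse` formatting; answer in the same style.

pairs = pairs + e * length

Transformed code:
def solve(elems, pairs, e):
    h = pairs[pairs]
    log(h)
    if pairs > h > pairs:
        scale = scale * scale
    scale = scale + h * scale
    e = [length % elems * (30 * pairs) for elems in scale if pairs < pairs > scale]
    e = pairs < scale
    if e >= length:
        pairs = pairs + e * length
    else:
        pairs = pairs - (h + scale)
    scale = process(22)
    e = e[scale]
    return elems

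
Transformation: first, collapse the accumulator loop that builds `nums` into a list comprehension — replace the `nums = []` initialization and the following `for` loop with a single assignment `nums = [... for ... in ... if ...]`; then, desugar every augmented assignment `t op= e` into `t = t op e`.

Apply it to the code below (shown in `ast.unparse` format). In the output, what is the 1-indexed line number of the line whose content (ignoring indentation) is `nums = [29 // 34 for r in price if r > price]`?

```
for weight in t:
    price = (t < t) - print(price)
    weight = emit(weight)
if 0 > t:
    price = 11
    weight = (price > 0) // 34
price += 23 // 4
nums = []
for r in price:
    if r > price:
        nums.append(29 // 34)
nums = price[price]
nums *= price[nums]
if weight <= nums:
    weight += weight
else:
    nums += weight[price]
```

Transformed code:
for weight in t:
    price = (t < t) - print(price)
    weight = emit(weight)
if 0 > t:
    price = 11
    weight = (price > 0) // 34
price = price + 23 // 4
nums = [29 // 34 for r in price if r > price]
nums = price[price]
nums = nums * price[nums]
if weight <= nums:
    weight = weight + weight
else:
    nums = nums + weight[price]

8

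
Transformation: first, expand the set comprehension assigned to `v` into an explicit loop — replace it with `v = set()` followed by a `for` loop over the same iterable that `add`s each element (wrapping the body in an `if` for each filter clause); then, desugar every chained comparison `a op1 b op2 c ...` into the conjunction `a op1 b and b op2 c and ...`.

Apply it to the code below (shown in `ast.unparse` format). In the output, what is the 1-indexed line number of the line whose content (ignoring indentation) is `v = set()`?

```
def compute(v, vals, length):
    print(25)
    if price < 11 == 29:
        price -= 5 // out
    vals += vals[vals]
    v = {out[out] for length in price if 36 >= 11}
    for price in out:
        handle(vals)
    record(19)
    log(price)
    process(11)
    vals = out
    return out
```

6

Transformed code:
def compute(v, vals, length):
    print(25)
    if price < 11 and 11 == 29:
        price -= 5 // out
    vals += vals[vals]
    v = set()
    for length in price:
        if 36 >= 11:
            v.add(out[out])
    for price in out:
        handle(vals)
    record(19)
    log(price)
    process(11)
    vals = out
    return out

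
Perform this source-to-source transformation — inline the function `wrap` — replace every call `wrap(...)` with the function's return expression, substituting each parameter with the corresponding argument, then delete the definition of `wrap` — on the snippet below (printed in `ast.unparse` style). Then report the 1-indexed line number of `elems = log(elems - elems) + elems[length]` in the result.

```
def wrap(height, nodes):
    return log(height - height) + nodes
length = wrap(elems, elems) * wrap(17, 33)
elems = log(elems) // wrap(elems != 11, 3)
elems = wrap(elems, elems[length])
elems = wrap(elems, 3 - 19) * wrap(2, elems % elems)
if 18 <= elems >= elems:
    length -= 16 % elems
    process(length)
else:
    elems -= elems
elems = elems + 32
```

3

Transformed code:
length = (log(elems - elems) + elems) * (log(17 - 17) + 33)
elems = log(elems) // (log((elems != 11) - (elems != 11)) + 3)
elems = log(elems - elems) + elems[length]
elems = (log(elems - elems) + (3 - 19)) * (log(2 - 2) + elems % elems)
if 18 <= elems >= elems:
    length -= 16 % elems
    process(length)
else:
    elems -= elems
elems = elems + 32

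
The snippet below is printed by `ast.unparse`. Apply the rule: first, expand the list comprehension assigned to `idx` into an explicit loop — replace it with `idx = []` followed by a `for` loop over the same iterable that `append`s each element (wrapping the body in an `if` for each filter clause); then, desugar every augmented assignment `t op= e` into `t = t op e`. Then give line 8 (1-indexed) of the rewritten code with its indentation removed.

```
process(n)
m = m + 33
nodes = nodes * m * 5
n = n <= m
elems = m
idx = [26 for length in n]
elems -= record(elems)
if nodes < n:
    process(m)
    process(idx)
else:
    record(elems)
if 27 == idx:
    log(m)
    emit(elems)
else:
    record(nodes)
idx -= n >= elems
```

Transformed code:
process(n)
m = m + 33
nodes = nodes * m * 5
n = n <= m
elems = m
idx = []
for length in n:
    idx.append(26)
elems = elems - record(elems)
if nodes < n:
    process(m)
    process(idx)
else:
    record(elems)
if 27 == idx:
    log(m)
    emit(elems)
else:
    record(nodes)
idx = idx - (n >= elems)

idx.append(26)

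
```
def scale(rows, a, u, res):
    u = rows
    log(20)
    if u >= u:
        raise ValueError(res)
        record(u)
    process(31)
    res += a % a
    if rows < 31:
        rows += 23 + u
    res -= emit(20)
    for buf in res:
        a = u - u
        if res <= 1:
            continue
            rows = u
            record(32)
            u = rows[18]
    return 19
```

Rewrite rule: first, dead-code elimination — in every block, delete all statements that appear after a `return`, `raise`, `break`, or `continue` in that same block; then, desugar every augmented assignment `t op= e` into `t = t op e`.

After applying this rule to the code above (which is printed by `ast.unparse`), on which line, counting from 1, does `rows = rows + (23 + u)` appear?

9

Transformed code:
def scale(rows, a, u, res):
    u = rows
    log(20)
    if u >= u:
        raise ValueError(res)
    process(31)
    res = res + a % a
    if rows < 31:
        rows = rows + (23 + u)
    res = res - emit(20)
    for buf in res:
        a = u - u
        if res <= 1:
            continue
    return 19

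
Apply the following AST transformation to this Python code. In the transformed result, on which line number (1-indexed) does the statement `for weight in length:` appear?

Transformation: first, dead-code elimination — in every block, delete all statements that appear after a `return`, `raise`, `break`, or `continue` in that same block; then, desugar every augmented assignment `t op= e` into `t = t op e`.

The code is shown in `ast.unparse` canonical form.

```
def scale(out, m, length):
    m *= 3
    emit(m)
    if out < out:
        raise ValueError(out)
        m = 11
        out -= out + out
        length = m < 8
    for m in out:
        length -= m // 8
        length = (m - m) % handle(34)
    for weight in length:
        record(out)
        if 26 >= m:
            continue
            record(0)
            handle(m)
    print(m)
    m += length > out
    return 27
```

9

Transformed code:
def scale(out, m, length):
    m = m * 3
    emit(m)
    if out < out:
        raise ValueError(out)
    for m in out:
        length = length - m // 8
        length = (m - m) % handle(34)
    for weight in length:
        record(out)
        if 26 >= m:
            continue
    print(m)
    m = m + (length > out)
    return 27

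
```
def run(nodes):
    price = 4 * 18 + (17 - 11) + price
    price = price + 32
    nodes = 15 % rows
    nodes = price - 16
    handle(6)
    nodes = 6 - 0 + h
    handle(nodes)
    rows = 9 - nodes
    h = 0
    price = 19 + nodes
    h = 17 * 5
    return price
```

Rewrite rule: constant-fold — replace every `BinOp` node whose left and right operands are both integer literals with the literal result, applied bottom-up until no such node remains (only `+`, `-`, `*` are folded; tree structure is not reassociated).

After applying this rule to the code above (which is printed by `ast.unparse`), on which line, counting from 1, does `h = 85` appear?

Transformed code:
def run(nodes):
    price = 78 + price
    price = price + 32
    nodes = 15 % rows
    nodes = price - 16
    handle(6)
    nodes = 6 + h
    handle(nodes)
    rows = 9 - nodes
    h = 0
    price = 19 + nodes
    h = 85
    return price

12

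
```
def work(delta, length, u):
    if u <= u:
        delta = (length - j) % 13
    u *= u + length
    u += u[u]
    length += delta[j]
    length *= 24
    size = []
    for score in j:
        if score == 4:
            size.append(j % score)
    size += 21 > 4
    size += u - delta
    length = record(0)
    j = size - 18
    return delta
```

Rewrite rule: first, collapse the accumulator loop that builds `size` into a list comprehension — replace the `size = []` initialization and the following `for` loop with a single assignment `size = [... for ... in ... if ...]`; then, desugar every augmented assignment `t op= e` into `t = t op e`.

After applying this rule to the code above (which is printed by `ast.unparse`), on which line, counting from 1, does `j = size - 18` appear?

Transformed code:
def work(delta, length, u):
    if u <= u:
        delta = (length - j) % 13
    u = u * (u + length)
    u = u + u[u]
    length = length + delta[j]
    length = length * 24
    size = [j % score for score in j if score == 4]
    size = size + (21 > 4)
    size = size + (u - delta)
    length = record(0)
    j = size - 18
    return delta

12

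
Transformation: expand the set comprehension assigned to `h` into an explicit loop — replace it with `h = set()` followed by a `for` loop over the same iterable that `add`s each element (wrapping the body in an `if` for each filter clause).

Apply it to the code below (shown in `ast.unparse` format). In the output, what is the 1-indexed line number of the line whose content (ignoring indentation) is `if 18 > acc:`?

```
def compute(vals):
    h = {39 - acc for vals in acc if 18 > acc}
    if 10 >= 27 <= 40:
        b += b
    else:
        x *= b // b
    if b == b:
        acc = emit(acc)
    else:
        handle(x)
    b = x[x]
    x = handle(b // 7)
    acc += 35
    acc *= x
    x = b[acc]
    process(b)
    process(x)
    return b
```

4

Transformed code:
def compute(vals):
    h = set()
    for vals in acc:
        if 18 > acc:
            h.add(39 - acc)
    if 10 >= 27 <= 40:
        b += b
    else:
        x *= b // b
    if b == b:
        acc = emit(acc)
    else:
        handle(x)
    b = x[x]
    x = handle(b // 7)
    acc += 35
    acc *= x
    x = b[acc]
    process(b)
    process(x)
    return b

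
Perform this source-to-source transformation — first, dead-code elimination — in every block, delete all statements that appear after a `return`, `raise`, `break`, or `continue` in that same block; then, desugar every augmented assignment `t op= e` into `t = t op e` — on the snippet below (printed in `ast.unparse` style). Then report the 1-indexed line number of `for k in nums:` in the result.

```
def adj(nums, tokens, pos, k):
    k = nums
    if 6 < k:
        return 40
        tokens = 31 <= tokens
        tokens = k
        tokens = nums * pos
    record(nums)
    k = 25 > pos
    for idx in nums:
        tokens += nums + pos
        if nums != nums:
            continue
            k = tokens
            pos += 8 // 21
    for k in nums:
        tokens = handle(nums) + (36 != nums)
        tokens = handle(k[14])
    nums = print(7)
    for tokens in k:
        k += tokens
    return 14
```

Transformed code:
def adj(nums, tokens, pos, k):
    k = nums
    if 6 < k:
        return 40
    record(nums)
    k = 25 > pos
    for idx in nums:
        tokens = tokens + (nums + pos)
        if nums != nums:
            continue
    for k in nums:
        tokens = handle(nums) + (36 != nums)
        tokens = handle(k[14])
    nums = print(7)
    for tokens in k:
        k = k + tokens
    return 14

11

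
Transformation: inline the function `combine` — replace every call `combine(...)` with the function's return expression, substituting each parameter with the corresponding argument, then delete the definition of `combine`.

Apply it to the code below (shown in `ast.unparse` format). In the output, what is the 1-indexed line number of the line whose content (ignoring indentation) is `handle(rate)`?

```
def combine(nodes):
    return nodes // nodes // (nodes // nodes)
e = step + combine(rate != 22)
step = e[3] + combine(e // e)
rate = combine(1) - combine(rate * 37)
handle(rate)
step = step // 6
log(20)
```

Transformed code:
e = step + (rate != 22) // (rate != 22) // ((rate != 22) // (rate != 22))
step = e[3] + e // e // (e // e) // (e // e // (e // e))
rate = 1 // 1 // (1 // 1) - rate * 37 // (rate * 37) // (rate * 37 // (rate * 37))
handle(rate)
step = step // 6
log(20)

4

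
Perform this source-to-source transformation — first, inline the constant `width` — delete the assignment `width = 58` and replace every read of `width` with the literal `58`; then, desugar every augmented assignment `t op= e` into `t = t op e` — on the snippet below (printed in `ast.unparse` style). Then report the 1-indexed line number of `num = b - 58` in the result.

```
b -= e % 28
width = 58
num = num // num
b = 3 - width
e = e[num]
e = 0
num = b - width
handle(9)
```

Transformed code:
b = b - e % 28
num = num // num
b = 3 - 58
e = e[num]
e = 0
num = b - 58
handle(9)

6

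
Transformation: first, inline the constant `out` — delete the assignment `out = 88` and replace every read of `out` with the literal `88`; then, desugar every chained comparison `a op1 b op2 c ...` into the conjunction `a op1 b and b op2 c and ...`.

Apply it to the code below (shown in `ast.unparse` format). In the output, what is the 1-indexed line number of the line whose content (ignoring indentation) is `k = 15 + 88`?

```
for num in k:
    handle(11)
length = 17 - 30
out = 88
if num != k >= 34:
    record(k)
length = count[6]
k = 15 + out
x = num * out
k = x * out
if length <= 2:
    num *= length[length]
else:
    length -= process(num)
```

7

Transformed code:
for num in k:
    handle(11)
length = 17 - 30
if num != k and k >= 34:
    record(k)
length = count[6]
k = 15 + 88
x = num * 88
k = x * 88
if length <= 2:
    num *= length[length]
else:
    length -= process(num)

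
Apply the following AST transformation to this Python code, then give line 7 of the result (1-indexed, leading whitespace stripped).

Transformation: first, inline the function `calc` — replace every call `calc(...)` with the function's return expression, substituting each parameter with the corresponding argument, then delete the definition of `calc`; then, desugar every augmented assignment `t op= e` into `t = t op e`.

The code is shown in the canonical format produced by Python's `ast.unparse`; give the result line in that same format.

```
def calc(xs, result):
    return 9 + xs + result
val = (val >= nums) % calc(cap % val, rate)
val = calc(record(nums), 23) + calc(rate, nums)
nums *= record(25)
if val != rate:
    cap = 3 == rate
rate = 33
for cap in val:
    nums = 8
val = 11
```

for cap in val:

Transformed code:
val = (val >= nums) % (9 + cap % val + rate)
val = 9 + record(nums) + 23 + (9 + rate + nums)
nums = nums * record(25)
if val != rate:
    cap = 3 == rate
rate = 33
for cap in val:
    nums = 8
val = 11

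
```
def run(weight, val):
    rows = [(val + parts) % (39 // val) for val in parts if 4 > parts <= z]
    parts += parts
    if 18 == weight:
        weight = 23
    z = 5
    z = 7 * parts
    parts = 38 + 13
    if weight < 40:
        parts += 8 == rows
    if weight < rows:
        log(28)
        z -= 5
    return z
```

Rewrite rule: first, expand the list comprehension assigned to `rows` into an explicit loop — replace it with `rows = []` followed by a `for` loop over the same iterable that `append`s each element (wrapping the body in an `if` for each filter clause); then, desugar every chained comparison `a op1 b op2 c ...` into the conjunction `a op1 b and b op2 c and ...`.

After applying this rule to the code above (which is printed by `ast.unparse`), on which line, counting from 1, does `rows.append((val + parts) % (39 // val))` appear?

Transformed code:
def run(weight, val):
    rows = []
    for val in parts:
        if 4 > parts and parts <= z:
            rows.append((val + parts) % (39 // val))
    parts += parts
    if 18 == weight:
        weight = 23
    z = 5
    z = 7 * parts
    parts = 38 + 13
    if weight < 40:
        parts += 8 == rows
    if weight < rows:
        log(28)
        z -= 5
    return z

5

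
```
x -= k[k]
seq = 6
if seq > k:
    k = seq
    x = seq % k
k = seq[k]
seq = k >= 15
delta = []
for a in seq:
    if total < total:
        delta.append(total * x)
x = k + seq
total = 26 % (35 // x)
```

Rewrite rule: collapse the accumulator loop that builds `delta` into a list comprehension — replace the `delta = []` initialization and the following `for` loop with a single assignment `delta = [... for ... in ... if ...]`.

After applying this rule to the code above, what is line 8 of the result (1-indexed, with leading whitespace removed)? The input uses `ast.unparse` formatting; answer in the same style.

delta = [total * x for a in seq if total < total]

Transformed code:
x -= k[k]
seq = 6
if seq > k:
    k = seq
    x = seq % k
k = seq[k]
seq = k >= 15
delta = [total * x for a in seq if total < total]
x = k + seq
total = 26 % (35 // x)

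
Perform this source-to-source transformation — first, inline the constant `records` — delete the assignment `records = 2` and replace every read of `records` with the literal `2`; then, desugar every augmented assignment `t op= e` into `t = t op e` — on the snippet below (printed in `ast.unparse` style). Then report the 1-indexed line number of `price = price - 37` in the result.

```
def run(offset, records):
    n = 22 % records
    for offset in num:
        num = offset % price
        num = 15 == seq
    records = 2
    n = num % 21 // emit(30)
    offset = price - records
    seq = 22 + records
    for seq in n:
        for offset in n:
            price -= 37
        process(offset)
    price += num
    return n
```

Transformed code:
def run(offset, records):
    n = 22 % 2
    for offset in num:
        num = offset % price
        num = 15 == seq
    n = num % 21 // emit(30)
    offset = price - 2
    seq = 22 + 2
    for seq in n:
        for offset in n:
            price = price - 37
        process(offset)
    price = price + num
    return n

11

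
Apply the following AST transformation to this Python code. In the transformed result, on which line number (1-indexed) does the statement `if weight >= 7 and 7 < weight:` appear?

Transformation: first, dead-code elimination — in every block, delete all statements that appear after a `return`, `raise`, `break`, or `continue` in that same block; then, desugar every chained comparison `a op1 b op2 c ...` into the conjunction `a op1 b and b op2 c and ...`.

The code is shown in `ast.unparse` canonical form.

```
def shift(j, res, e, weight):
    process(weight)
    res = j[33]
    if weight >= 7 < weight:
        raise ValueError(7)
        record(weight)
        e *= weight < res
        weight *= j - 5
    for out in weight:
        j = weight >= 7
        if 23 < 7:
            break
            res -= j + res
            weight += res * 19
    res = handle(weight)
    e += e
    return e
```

4

Transformed code:
def shift(j, res, e, weight):
    process(weight)
    res = j[33]
    if weight >= 7 and 7 < weight:
        raise ValueError(7)
    for out in weight:
        j = weight >= 7
        if 23 < 7:
            break
    res = handle(weight)
    e += e
    return e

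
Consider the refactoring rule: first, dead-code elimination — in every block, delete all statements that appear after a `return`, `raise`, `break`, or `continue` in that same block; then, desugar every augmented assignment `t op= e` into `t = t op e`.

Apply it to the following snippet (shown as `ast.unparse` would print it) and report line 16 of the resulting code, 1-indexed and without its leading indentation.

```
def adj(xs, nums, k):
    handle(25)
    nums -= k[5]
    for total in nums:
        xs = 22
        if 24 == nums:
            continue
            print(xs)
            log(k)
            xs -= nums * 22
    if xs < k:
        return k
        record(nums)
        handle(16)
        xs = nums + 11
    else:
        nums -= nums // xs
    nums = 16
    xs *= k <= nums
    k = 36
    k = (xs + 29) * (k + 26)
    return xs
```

return xs

Transformed code:
def adj(xs, nums, k):
    handle(25)
    nums = nums - k[5]
    for total in nums:
        xs = 22
        if 24 == nums:
            continue
    if xs < k:
        return k
    else:
        nums = nums - nums // xs
    nums = 16
    xs = xs * (k <= nums)
    k = 36
    k = (xs + 29) * (k + 26)
    return xs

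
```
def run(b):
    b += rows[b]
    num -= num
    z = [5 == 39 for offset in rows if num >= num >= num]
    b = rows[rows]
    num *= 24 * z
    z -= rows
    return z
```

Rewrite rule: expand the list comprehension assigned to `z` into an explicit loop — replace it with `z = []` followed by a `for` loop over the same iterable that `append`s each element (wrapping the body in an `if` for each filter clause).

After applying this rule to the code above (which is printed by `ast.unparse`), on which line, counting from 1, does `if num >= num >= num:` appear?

Transformed code:
def run(b):
    b += rows[b]
    num -= num
    z = []
    for offset in rows:
        if num >= num >= num:
            z.append(5 == 39)
    b = rows[rows]
    num *= 24 * z
    z -= rows
    return z

6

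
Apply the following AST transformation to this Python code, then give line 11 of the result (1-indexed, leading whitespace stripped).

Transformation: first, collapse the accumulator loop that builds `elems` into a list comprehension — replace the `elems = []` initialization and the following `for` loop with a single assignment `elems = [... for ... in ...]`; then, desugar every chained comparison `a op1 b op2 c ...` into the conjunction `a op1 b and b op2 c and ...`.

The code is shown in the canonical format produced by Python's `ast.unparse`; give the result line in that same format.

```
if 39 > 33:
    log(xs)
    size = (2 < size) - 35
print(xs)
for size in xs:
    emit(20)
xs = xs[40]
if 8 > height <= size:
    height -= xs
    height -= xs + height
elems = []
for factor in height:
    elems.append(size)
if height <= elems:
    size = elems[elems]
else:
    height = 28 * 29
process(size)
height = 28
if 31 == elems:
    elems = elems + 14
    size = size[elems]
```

elems = [size for factor in height]

Transformed code:
if 39 > 33:
    log(xs)
    size = (2 < size) - 35
print(xs)
for size in xs:
    emit(20)
xs = xs[40]
if 8 > height and height <= size:
    height -= xs
    height -= xs + height
elems = [size for factor in height]
if height <= elems:
    size = elems[elems]
else:
    height = 28 * 29
process(size)
height = 28
if 31 == elems:
    elems = elems + 14
    size = size[elems]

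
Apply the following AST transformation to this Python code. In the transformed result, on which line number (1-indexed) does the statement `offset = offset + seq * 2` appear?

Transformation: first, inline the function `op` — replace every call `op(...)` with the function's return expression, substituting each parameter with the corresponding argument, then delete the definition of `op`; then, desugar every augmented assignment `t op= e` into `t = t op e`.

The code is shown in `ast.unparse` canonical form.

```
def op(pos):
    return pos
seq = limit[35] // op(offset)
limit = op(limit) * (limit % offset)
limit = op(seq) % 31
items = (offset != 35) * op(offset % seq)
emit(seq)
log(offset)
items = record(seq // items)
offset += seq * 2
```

8

Transformed code:
seq = limit[35] // offset
limit = limit * (limit % offset)
limit = seq % 31
items = (offset != 35) * (offset % seq)
emit(seq)
log(offset)
items = record(seq // items)
offset = offset + seq * 2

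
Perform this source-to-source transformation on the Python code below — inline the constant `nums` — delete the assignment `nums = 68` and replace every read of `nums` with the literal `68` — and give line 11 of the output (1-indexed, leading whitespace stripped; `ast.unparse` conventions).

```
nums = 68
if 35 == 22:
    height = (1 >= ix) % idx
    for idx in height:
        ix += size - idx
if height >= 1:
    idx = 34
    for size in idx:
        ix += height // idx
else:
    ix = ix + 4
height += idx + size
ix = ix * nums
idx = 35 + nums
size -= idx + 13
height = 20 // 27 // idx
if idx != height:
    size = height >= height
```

Transformed code:
if 35 == 22:
    height = (1 >= ix) % idx
    for idx in height:
        ix += size - idx
if height >= 1:
    idx = 34
    for size in idx:
        ix += height // idx
else:
    ix = ix + 4
height += idx + size
ix = ix * 68
idx = 35 + 68
size -= idx + 13
height = 20 // 27 // idx
if idx != height:
    size = height >= height

height += idx + size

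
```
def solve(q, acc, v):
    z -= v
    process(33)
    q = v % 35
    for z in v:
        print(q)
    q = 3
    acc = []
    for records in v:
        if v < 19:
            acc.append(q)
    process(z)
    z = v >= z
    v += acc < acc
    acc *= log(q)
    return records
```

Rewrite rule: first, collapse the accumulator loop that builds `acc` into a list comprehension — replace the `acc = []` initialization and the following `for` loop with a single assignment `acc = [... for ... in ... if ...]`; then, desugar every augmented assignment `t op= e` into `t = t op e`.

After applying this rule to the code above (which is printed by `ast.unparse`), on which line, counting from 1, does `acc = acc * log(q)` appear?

12

Transformed code:
def solve(q, acc, v):
    z = z - v
    process(33)
    q = v % 35
    for z in v:
        print(q)
    q = 3
    acc = [q for records in v if v < 19]
    process(z)
    z = v >= z
    v = v + (acc < acc)
    acc = acc * log(q)
    return records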